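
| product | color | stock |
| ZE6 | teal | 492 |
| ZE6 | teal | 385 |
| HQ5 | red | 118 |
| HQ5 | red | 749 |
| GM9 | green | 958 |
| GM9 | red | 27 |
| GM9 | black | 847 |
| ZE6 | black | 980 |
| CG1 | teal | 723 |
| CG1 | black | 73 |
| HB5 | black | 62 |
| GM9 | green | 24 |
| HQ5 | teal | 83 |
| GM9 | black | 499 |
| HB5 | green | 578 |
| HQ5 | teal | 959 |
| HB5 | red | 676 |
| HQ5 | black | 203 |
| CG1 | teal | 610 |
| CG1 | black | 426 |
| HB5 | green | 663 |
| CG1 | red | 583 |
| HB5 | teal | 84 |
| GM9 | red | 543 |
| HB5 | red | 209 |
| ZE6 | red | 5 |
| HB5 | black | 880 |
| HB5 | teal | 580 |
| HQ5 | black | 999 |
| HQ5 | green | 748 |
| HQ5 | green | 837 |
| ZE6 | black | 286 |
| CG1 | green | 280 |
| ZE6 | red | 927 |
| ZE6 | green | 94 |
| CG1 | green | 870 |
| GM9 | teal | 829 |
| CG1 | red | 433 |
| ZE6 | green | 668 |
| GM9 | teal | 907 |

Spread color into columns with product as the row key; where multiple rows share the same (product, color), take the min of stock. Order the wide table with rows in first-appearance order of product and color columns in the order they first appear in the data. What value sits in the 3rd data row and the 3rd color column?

24

With rows in first-appearance order of product, row 3 is product=GM9. color columns in first-appearance order: teal, red, green, black; column 3 is green.
Long rows with product=GM9, color=green: min(958, 24) = 24.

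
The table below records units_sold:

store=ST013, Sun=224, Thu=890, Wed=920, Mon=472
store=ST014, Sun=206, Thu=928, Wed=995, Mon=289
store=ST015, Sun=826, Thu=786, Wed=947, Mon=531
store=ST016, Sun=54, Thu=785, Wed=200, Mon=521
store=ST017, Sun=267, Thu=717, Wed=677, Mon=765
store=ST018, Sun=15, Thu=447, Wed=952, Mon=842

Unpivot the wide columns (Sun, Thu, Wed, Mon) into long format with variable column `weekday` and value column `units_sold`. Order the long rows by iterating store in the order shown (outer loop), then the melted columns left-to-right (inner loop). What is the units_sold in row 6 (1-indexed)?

24 rows total (6 × 4). Row 6: index ⌊(6-1)/4⌋ = 1 into store → ST014; (6-1) mod 4 = 1 into the melted columns → Thu.
So row 6 is (ST014, Thu, 928); units_sold = 928.

928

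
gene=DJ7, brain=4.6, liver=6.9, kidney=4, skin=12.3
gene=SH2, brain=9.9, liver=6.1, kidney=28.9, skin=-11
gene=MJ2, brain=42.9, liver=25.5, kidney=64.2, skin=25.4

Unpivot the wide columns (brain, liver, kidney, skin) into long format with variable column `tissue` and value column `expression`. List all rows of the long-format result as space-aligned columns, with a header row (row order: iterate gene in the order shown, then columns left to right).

gene  tissue  expression
DJ7   brain   4.6       
DJ7   liver   6.9       
DJ7   kidney  4         
DJ7   skin    12.3      
SH2   brain   9.9       
SH2   liver   6.1       
SH2   kidney  28.9      
SH2   skin    -11       
MJ2   brain   42.9      
MJ2   liver   25.5      
MJ2   kidney  64.2      
MJ2   skin    25.4      

Each (gene, column) pair becomes one row: 3 × 4 = 12 rows.
For example, (DJ7, brain) → expression=4.6.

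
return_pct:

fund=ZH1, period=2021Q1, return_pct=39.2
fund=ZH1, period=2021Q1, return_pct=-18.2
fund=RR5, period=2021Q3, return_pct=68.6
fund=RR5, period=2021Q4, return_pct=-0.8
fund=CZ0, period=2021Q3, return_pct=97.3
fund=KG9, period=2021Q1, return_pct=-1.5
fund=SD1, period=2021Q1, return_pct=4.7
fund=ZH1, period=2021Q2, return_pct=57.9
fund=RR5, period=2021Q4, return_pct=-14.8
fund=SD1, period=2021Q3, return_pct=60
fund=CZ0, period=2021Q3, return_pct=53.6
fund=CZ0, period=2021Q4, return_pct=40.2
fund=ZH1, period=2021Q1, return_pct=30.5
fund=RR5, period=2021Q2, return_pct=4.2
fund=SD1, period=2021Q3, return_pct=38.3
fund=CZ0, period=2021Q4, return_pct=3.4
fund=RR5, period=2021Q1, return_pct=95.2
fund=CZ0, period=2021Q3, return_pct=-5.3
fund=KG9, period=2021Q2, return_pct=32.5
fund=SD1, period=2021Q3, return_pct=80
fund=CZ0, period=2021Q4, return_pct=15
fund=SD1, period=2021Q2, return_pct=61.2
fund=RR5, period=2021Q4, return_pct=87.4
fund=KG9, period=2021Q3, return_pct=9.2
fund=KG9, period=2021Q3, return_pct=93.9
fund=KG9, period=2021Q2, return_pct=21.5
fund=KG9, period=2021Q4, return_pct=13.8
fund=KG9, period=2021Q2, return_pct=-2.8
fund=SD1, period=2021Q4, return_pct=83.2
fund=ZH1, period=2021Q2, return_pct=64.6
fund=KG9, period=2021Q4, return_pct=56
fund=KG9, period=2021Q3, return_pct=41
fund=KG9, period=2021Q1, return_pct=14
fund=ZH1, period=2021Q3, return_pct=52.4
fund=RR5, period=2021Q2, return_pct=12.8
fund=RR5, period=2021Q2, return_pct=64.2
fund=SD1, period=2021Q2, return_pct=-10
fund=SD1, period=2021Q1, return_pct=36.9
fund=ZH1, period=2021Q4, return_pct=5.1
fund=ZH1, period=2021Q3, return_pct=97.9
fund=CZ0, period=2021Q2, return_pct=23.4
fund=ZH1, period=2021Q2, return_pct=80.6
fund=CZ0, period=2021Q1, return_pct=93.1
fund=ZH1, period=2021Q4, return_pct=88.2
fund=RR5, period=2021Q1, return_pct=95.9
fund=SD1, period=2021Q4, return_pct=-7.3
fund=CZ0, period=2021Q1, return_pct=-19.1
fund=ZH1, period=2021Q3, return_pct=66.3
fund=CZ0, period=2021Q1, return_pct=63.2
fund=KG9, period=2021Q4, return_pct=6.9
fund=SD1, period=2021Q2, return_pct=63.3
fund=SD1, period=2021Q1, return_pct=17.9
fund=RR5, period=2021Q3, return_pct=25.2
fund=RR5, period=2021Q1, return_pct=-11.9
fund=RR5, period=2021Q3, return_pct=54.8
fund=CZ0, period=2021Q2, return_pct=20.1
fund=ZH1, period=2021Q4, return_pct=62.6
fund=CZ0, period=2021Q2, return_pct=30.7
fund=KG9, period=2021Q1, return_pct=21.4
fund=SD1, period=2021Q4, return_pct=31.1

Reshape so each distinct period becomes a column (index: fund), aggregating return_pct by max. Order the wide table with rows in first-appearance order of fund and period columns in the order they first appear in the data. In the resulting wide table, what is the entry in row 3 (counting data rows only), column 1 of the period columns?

93.1

With rows in first-appearance order of fund, row 3 is fund=CZ0. period columns in first-appearance order: 2021Q1, 2021Q3, 2021Q4, 2021Q2; column 1 is 2021Q1.
Long rows with fund=CZ0, period=2021Q1: max(93.1, -19.1, 63.2) = 93.1.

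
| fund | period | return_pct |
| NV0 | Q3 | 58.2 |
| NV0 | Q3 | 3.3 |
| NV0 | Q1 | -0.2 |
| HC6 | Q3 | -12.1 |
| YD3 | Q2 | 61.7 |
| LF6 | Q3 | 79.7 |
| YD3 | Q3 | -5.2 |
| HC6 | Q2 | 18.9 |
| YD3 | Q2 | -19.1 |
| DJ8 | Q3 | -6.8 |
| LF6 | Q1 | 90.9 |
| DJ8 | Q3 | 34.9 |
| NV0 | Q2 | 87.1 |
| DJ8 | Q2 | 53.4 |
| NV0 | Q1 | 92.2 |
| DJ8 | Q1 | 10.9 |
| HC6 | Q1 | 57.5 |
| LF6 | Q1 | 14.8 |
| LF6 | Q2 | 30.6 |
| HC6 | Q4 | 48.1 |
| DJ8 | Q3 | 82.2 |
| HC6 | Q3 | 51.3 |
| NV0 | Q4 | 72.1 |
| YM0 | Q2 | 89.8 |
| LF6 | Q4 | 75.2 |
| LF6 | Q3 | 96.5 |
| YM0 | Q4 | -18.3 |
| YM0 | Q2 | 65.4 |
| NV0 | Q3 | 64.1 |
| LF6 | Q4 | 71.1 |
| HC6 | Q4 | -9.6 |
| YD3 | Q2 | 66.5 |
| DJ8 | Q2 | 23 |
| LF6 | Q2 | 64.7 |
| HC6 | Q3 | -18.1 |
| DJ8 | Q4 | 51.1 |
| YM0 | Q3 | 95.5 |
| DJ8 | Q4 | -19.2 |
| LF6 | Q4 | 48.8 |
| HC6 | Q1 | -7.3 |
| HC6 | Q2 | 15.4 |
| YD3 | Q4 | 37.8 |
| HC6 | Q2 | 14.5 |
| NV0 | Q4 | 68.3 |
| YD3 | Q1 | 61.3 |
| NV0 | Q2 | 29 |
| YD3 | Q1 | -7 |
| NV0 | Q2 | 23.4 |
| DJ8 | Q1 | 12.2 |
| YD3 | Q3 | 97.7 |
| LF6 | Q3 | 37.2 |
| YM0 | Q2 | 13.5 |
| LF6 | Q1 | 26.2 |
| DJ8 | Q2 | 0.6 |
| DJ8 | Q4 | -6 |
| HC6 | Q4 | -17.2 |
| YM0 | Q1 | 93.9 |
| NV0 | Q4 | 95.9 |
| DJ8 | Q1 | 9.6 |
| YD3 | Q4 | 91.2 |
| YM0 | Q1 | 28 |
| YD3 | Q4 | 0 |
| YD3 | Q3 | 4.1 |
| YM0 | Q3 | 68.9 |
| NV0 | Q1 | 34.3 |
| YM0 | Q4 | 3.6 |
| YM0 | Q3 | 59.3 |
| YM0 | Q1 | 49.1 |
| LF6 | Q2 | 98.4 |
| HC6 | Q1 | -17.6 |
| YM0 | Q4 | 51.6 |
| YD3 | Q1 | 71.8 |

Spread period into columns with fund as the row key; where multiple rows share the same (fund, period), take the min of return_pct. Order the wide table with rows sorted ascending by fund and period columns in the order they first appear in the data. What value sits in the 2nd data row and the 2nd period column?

-17.6

With rows sorted ascending by fund, row 2 is fund=HC6. period columns in first-appearance order: Q3, Q1, Q2, Q4; column 2 is Q1.
Long rows with fund=HC6, period=Q1: min(57.5, -7.3, -17.6) = -17.6.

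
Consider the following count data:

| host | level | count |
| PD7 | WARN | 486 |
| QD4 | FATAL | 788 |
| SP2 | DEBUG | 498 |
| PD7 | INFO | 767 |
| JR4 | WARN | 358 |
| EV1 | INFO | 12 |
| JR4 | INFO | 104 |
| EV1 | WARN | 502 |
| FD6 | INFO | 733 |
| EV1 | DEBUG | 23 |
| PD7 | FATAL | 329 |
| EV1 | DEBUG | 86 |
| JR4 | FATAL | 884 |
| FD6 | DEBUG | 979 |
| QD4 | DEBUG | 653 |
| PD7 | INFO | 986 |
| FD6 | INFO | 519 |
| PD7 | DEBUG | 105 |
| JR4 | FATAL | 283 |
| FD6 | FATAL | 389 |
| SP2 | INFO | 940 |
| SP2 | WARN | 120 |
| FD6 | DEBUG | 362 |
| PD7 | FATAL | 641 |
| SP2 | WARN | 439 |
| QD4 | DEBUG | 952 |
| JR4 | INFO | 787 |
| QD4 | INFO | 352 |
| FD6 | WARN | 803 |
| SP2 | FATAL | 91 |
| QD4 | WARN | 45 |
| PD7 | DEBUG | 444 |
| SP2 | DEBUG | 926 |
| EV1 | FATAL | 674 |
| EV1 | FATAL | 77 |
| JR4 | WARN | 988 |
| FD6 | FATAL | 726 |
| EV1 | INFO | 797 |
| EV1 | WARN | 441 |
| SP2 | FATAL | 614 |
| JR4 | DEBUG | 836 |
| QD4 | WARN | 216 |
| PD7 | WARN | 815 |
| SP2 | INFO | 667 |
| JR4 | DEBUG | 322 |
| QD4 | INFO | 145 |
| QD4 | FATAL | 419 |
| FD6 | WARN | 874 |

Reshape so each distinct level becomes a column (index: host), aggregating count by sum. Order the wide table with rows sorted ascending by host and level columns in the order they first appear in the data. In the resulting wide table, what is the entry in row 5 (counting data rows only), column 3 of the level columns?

With rows sorted ascending by host, row 5 is host=QD4. level columns in first-appearance order: WARN, FATAL, DEBUG, INFO; column 3 is DEBUG.
Long rows with host=QD4, level=DEBUG: 653 + 952 = 1605.

1605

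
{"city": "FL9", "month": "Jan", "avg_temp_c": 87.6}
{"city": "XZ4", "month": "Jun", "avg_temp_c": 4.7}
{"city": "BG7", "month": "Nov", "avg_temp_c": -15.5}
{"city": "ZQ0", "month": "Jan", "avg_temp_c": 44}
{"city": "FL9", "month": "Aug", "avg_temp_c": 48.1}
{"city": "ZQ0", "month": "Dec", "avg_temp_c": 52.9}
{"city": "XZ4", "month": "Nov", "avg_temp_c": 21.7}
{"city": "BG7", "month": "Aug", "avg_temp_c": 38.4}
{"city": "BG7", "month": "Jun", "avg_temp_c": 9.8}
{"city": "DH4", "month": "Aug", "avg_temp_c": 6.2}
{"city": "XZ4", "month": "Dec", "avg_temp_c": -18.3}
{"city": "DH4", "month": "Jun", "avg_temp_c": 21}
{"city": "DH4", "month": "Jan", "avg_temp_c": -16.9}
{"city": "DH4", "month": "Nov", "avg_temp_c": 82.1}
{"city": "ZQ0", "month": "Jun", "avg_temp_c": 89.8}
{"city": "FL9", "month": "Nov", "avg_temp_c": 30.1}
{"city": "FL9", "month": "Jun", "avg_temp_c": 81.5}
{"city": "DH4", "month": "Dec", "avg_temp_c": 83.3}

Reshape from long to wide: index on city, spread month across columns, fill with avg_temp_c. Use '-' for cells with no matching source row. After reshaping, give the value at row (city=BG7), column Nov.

-15.5

The long row with city=BG7, month=Nov has avg_temp_c=-15.5.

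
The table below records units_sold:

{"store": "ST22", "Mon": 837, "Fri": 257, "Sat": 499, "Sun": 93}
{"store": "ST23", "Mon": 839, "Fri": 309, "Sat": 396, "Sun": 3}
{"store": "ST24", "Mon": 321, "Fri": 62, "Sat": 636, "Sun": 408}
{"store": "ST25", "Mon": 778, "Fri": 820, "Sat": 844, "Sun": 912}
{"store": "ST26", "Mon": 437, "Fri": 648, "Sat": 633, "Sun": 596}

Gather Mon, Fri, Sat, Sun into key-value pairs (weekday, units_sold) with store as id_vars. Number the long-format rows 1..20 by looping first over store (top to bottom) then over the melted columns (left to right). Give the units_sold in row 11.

636

20 rows total (5 × 4). Row 11: index ⌊(11-1)/4⌋ = 2 into store → ST24; (11-1) mod 4 = 2 into the melted columns → Sat.
So row 11 is (ST24, Sat, 636); units_sold = 636.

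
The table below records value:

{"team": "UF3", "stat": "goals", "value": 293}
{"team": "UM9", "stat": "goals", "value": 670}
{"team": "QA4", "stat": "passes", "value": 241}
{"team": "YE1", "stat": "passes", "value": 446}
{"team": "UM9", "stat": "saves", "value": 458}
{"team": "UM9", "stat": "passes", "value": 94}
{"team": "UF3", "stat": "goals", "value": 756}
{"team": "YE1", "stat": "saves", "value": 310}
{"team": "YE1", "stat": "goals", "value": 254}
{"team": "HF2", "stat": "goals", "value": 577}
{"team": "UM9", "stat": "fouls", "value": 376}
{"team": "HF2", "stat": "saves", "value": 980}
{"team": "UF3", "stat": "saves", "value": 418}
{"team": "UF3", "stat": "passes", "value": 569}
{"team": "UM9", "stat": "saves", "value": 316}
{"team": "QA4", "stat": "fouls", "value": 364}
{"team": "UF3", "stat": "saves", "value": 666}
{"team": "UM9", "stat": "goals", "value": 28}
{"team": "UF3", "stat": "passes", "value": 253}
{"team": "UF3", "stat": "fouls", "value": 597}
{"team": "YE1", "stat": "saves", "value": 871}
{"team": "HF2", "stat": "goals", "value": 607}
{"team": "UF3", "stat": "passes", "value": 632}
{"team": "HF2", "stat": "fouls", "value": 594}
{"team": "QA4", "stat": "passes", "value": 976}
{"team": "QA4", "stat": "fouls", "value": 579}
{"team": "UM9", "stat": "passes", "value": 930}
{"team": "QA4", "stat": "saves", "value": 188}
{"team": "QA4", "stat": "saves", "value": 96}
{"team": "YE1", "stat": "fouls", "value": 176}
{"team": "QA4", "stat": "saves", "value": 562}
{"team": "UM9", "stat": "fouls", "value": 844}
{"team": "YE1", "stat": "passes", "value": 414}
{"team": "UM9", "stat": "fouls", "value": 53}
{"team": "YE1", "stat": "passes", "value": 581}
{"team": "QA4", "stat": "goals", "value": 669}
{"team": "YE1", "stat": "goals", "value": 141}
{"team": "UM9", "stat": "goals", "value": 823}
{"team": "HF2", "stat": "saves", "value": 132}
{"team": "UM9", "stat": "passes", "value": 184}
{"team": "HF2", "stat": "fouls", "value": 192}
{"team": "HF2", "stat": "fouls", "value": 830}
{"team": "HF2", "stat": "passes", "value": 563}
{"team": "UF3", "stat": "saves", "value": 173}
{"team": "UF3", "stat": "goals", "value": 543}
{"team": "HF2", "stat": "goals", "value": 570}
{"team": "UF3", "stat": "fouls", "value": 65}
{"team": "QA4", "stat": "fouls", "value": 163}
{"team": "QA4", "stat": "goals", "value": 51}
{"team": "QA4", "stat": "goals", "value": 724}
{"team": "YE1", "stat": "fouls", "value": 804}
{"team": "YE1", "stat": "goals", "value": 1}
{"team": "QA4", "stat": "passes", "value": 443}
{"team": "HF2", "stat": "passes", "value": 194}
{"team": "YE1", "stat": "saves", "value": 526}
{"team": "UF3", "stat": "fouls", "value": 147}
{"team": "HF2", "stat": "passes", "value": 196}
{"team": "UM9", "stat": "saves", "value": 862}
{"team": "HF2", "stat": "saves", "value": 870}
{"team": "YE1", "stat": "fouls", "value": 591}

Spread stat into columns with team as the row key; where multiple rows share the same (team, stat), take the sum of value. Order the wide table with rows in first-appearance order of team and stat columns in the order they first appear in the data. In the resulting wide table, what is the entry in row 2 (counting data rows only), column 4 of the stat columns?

With rows in first-appearance order of team, row 2 is team=UM9. stat columns in first-appearance order: goals, passes, saves, fouls; column 4 is fouls.
Long rows with team=UM9, stat=fouls: 376 + 844 + 53 = 1273.

1273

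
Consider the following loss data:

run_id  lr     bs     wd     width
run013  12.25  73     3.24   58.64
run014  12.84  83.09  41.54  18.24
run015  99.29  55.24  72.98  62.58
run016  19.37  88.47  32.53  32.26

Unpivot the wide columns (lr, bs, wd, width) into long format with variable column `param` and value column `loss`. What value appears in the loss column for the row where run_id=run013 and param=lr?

Unpivoting turns each (run_id, wide-column) pair into one long row.
The wide cell at row run013, column lr holds 12.25, so the long row (run013, lr) has loss=12.25.

12.25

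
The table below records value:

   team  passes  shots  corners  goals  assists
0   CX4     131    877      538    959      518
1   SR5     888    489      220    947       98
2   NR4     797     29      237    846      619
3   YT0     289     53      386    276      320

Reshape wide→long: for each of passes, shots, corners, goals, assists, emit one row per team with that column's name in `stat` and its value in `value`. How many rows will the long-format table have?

4 team values × 5 melted columns = 20 rows.

20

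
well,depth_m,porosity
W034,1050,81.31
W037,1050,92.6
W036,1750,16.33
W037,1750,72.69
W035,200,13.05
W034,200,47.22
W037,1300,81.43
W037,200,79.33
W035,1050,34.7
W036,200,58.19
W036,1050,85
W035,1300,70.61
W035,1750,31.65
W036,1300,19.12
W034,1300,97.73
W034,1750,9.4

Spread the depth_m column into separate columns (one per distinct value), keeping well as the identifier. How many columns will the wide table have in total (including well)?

5

1 column for well plus 4 distinct depth_m values → 5 columns.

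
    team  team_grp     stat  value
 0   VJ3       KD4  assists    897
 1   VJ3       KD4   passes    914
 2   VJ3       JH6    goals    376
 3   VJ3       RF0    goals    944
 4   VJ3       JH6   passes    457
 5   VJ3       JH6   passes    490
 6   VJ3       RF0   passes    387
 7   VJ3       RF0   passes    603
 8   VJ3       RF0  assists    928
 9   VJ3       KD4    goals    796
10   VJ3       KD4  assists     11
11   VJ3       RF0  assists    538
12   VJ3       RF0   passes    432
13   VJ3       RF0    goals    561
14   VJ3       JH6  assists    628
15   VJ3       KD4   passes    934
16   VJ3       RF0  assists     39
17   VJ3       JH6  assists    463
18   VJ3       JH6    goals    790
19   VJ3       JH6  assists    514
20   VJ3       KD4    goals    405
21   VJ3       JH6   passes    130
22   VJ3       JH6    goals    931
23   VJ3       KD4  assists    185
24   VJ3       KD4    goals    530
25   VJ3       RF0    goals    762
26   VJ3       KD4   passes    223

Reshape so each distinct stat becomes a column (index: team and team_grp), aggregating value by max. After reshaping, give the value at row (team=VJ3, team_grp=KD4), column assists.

897

Rows with team=VJ3, team_grp=KD4 and stat=assists: value values are 897, 11, 185.
max(897, 11, 185) = 897.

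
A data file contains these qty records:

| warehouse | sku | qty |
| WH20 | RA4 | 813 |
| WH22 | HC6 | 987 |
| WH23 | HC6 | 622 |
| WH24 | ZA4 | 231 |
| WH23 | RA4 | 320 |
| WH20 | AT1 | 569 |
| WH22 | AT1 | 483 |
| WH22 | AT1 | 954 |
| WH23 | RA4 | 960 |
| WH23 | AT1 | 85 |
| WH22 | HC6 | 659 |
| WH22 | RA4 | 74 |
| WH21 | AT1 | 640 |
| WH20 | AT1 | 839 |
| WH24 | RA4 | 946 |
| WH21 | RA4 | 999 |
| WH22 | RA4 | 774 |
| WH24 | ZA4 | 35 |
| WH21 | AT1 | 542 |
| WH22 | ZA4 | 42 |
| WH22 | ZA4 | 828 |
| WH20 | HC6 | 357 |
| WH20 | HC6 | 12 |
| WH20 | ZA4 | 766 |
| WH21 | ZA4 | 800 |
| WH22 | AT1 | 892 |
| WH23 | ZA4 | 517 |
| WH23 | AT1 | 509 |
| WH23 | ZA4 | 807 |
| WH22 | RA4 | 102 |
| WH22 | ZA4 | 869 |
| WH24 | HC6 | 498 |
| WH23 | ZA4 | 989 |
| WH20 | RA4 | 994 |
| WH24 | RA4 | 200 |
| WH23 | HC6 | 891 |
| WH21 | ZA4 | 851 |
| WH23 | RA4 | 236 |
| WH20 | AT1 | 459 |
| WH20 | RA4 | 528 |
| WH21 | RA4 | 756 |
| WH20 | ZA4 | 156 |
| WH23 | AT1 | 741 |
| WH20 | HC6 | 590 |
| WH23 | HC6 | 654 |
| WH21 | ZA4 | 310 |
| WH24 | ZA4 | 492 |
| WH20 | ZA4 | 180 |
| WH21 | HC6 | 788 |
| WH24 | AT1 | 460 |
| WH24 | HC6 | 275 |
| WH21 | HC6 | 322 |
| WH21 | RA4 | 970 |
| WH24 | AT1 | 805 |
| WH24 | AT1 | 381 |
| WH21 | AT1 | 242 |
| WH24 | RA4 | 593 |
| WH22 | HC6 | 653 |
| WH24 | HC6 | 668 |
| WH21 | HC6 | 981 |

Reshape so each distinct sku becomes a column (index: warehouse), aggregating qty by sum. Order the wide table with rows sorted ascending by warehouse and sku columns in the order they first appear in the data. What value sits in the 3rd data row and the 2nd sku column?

2299

With rows sorted ascending by warehouse, row 3 is warehouse=WH22. sku columns in first-appearance order: RA4, HC6, ZA4, AT1; column 2 is HC6.
Long rows with warehouse=WH22, sku=HC6: 987 + 659 + 653 = 2299.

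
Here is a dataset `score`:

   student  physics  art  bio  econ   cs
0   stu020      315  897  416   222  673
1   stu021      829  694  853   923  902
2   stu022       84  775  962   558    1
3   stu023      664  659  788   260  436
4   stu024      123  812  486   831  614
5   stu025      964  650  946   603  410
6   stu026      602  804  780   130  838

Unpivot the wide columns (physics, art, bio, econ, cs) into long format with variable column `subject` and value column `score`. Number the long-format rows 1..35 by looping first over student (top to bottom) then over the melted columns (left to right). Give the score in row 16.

35 rows total (7 × 5). Row 16: index ⌊(16-1)/5⌋ = 3 into student → stu023; (16-1) mod 5 = 0 into the melted columns → physics.
So row 16 is (stu023, physics, 664); score = 664.

664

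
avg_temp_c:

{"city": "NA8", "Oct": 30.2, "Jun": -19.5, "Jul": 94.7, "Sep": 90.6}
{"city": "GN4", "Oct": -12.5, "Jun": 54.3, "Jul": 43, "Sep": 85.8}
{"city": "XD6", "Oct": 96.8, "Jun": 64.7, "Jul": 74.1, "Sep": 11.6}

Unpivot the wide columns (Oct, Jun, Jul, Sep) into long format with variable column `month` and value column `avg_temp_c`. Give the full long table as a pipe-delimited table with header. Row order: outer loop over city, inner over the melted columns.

Each (city, column) pair becomes one row: 3 × 4 = 12 rows.
For example, (NA8, Oct) → avg_temp_c=30.2.

| city | month | avg_temp_c |
| NA8 | Oct | 30.2 |
| NA8 | Jun | -19.5 |
| NA8 | Jul | 94.7 |
| NA8 | Sep | 90.6 |
| GN4 | Oct | -12.5 |
| GN4 | Jun | 54.3 |
| GN4 | Jul | 43 |
| GN4 | Sep | 85.8 |
| XD6 | Oct | 96.8 |
| XD6 | Jun | 64.7 |
| XD6 | Jul | 74.1 |
| XD6 | Sep | 11.6 |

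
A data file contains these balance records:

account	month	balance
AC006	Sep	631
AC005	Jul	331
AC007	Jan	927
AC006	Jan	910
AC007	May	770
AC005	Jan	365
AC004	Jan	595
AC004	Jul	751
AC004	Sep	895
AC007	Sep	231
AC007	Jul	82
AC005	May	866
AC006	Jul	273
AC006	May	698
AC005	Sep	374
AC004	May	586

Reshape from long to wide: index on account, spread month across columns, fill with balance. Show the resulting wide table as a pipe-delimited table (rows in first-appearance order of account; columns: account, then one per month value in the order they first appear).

Columns: account plus the 4 distinct month values (Sep, Jul, Jan, May).
For example, row AC006 column Sep takes balance=631 from the long row (AC006, Sep).

| account | Sep | Jul | Jan | May |
| AC006 | 631 | 273 | 910 | 698 |
| AC005 | 374 | 331 | 365 | 866 |
| AC007 | 231 | 82 | 927 | 770 |
| AC004 | 895 | 751 | 595 | 586 |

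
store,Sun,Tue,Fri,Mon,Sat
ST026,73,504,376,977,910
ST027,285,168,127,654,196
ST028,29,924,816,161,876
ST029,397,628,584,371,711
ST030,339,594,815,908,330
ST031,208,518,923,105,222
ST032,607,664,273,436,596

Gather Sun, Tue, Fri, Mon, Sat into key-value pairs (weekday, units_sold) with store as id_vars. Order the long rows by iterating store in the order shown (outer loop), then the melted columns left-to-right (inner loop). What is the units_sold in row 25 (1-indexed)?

35 rows total (7 × 5). Row 25: index ⌊(25-1)/5⌋ = 4 into store → ST030; (25-1) mod 5 = 4 into the melted columns → Sat.
So row 25 is (ST030, Sat, 330); units_sold = 330.

330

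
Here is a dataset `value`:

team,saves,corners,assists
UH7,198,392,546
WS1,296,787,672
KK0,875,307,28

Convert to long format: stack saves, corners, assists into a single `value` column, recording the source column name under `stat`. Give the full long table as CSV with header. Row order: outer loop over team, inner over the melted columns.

Each (team, column) pair becomes one row: 3 × 3 = 9 rows.
For example, (UH7, saves) → value=198.

team,stat,value
UH7,saves,198
UH7,corners,392
UH7,assists,546
WS1,saves,296
WS1,corners,787
WS1,assists,672
KK0,saves,875
KK0,corners,307
KK0,assists,28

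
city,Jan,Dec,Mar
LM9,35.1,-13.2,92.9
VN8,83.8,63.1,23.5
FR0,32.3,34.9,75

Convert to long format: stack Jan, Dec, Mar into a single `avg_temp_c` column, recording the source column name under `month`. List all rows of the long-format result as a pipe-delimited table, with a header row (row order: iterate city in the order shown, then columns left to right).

Each (city, column) pair becomes one row: 3 × 3 = 9 rows.
For example, (LM9, Jan) → avg_temp_c=35.1.

| city | month | avg_temp_c |
| LM9 | Jan | 35.1 |
| LM9 | Dec | -13.2 |
| LM9 | Mar | 92.9 |
| VN8 | Jan | 83.8 |
| VN8 | Dec | 63.1 |
| VN8 | Mar | 23.5 |
| FR0 | Jan | 32.3 |
| FR0 | Dec | 34.9 |
| FR0 | Mar | 75 |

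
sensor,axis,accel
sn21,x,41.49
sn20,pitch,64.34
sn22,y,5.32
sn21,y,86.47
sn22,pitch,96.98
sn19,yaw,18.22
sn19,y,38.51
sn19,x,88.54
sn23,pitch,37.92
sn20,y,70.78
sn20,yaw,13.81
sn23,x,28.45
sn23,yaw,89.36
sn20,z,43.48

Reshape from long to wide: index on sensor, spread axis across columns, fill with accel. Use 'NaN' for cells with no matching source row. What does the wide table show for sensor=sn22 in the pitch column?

The long row with sensor=sn22, axis=pitch has accel=96.98.

96.98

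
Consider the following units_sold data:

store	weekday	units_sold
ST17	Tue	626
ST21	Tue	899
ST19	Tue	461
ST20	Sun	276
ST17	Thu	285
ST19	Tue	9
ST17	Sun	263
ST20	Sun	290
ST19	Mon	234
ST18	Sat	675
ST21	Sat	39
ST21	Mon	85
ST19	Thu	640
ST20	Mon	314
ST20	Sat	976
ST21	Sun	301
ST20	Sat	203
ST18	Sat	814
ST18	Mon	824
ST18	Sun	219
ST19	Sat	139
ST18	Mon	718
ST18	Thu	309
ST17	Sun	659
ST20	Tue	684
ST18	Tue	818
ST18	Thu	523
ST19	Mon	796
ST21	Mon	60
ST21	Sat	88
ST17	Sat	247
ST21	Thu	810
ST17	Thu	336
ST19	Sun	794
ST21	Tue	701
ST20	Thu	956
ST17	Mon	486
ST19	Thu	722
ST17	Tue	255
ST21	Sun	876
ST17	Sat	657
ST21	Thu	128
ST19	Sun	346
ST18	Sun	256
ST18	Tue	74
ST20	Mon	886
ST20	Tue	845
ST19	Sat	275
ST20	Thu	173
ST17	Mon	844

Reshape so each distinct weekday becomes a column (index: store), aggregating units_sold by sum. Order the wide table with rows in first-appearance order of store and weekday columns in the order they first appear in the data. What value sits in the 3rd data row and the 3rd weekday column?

With rows in first-appearance order of store, row 3 is store=ST19. weekday columns in first-appearance order: Tue, Sun, Thu, Mon, Sat; column 3 is Thu.
Long rows with store=ST19, weekday=Thu: 640 + 722 = 1362.

1362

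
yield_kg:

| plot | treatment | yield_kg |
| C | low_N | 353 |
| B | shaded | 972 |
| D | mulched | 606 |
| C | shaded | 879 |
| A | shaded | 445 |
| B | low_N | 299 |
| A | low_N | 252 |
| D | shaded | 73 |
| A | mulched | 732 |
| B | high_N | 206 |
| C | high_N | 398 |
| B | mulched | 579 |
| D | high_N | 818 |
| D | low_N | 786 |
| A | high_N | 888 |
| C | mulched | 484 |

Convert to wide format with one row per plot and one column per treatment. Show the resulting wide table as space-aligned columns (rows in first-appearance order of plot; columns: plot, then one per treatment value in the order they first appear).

plot  low_N  shaded  mulched  high_N
C     353    879     484      398   
B     299    972     579      206   
D     786    73      606      818   
A     252    445     732      888   

Columns: plot plus the 4 distinct treatment values (low_N, shaded, mulched, high_N).
For example, row C column low_N takes yield_kg=353 from the long row (C, low_N).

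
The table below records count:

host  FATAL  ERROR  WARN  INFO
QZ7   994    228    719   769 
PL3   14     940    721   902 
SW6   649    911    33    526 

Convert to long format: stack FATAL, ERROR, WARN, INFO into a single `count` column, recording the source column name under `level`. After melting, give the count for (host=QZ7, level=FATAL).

994

Unpivoting turns each (host, wide-column) pair into one long row.
The wide cell at row QZ7, column FATAL holds 994, so the long row (QZ7, FATAL) has count=994.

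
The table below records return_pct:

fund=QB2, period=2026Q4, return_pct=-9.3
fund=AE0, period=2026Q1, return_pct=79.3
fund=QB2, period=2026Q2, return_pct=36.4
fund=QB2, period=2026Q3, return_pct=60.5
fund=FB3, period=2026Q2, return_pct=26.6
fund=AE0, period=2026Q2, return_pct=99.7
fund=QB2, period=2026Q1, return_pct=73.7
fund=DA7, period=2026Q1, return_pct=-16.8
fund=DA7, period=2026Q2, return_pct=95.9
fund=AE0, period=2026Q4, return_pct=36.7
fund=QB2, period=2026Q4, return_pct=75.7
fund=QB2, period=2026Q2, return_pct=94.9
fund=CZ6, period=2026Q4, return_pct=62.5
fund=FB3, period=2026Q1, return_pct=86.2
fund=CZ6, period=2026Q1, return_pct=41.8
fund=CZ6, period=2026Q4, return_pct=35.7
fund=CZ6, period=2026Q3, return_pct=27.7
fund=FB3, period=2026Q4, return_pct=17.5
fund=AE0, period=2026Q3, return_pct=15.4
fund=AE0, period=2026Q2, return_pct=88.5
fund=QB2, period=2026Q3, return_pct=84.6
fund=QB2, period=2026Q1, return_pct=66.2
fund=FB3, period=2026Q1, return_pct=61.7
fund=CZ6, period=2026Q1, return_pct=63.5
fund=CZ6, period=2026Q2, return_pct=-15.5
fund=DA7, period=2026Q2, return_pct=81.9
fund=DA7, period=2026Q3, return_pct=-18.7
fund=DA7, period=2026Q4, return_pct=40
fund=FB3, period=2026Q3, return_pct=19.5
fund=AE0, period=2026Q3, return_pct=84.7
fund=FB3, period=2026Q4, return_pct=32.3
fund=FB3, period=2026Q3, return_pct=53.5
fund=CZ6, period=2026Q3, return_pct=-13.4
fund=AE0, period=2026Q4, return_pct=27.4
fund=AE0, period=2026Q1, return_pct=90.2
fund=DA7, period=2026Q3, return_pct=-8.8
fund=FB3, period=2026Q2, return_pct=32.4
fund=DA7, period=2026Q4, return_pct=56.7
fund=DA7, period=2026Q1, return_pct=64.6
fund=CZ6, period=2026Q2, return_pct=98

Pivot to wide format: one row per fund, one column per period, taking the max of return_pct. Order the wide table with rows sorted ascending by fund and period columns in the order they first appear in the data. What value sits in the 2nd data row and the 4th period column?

With rows sorted ascending by fund, row 2 is fund=CZ6. period columns in first-appearance order: 2026Q4, 2026Q1, 2026Q2, 2026Q3; column 4 is 2026Q3.
Long rows with fund=CZ6, period=2026Q3: max(27.7, -13.4) = 27.7.

27.7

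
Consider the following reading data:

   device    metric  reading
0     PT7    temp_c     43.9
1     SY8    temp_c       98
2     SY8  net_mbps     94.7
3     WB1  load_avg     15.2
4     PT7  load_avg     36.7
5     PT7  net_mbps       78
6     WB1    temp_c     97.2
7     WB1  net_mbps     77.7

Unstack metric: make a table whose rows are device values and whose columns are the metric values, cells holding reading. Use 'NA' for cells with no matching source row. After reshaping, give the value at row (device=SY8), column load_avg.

No long-format row has device=SY8 and metric=load_avg, so the cell is NA.

NA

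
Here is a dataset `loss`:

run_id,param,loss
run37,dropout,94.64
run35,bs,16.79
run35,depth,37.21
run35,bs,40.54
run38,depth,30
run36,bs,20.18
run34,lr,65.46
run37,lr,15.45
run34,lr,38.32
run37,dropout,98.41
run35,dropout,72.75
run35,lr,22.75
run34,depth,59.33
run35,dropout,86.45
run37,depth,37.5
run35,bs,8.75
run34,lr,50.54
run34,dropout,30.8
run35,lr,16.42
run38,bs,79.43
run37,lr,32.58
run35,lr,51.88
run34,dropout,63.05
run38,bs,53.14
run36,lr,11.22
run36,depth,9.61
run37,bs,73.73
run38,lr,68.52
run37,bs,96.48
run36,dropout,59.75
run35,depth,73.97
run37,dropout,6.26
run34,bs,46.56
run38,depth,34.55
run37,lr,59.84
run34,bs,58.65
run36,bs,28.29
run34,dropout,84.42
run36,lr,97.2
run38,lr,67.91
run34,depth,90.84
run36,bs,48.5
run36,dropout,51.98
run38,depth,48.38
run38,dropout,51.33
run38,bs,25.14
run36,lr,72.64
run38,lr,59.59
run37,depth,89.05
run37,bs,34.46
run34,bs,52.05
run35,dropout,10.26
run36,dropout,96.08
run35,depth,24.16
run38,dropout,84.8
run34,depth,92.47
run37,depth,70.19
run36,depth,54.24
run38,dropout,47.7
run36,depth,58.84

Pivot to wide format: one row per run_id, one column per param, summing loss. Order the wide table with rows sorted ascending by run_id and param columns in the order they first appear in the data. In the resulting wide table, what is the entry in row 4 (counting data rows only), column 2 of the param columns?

204.67

With rows sorted ascending by run_id, row 4 is run_id=run37. param columns in first-appearance order: dropout, bs, depth, lr; column 2 is bs.
Long rows with run_id=run37, param=bs: 73.73 + 96.48 + 34.46 = 204.67.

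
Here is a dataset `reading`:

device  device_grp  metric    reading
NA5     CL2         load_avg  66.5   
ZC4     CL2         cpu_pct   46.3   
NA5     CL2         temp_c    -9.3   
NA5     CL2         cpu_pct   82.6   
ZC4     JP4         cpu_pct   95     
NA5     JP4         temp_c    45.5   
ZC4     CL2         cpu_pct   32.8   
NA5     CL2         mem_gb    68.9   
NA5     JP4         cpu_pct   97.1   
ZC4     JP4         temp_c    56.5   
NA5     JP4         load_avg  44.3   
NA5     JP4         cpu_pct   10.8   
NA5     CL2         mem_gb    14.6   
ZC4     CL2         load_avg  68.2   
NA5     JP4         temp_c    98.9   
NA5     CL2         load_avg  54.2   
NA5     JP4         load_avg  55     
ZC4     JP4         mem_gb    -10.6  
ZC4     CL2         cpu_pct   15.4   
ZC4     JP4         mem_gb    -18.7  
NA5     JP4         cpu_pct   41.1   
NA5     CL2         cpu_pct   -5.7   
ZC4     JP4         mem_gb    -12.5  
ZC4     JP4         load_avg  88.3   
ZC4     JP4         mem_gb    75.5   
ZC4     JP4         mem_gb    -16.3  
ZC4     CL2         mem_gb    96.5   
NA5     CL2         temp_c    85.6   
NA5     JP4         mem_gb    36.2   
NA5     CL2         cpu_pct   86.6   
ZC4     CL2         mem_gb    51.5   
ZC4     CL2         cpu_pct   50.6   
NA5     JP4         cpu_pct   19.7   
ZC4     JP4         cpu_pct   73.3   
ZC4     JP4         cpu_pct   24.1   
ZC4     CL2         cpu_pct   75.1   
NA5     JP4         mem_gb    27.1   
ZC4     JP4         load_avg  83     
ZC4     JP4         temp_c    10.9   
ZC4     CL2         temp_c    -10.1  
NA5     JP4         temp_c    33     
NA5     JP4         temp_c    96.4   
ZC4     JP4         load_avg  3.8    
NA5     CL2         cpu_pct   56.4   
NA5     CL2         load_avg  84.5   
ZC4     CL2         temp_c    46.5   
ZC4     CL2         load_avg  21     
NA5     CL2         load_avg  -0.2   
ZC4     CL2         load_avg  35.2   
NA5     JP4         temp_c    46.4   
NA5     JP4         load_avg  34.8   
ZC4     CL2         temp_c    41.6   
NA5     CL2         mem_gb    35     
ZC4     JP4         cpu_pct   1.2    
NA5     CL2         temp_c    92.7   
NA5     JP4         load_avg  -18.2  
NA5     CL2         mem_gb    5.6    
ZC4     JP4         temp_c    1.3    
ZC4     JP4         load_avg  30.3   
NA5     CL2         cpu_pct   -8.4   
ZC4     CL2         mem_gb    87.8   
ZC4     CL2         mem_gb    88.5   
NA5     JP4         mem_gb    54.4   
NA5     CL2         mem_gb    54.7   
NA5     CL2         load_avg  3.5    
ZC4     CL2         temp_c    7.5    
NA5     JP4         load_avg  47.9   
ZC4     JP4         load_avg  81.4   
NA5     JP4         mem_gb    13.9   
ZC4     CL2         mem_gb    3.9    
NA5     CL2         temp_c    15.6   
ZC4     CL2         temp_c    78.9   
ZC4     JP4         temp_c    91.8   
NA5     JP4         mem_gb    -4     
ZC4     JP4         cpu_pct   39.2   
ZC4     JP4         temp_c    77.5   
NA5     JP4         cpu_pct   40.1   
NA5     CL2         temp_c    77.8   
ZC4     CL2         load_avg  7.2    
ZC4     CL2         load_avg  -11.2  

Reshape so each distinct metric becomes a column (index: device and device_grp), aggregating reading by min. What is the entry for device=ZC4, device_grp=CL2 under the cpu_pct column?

Rows with device=ZC4, device_grp=CL2 and metric=cpu_pct: reading values are 46.3, 32.8, 15.4, 50.6, 75.1.
min(46.3, 32.8, 15.4, 50.6, 75.1) = 15.4.

15.4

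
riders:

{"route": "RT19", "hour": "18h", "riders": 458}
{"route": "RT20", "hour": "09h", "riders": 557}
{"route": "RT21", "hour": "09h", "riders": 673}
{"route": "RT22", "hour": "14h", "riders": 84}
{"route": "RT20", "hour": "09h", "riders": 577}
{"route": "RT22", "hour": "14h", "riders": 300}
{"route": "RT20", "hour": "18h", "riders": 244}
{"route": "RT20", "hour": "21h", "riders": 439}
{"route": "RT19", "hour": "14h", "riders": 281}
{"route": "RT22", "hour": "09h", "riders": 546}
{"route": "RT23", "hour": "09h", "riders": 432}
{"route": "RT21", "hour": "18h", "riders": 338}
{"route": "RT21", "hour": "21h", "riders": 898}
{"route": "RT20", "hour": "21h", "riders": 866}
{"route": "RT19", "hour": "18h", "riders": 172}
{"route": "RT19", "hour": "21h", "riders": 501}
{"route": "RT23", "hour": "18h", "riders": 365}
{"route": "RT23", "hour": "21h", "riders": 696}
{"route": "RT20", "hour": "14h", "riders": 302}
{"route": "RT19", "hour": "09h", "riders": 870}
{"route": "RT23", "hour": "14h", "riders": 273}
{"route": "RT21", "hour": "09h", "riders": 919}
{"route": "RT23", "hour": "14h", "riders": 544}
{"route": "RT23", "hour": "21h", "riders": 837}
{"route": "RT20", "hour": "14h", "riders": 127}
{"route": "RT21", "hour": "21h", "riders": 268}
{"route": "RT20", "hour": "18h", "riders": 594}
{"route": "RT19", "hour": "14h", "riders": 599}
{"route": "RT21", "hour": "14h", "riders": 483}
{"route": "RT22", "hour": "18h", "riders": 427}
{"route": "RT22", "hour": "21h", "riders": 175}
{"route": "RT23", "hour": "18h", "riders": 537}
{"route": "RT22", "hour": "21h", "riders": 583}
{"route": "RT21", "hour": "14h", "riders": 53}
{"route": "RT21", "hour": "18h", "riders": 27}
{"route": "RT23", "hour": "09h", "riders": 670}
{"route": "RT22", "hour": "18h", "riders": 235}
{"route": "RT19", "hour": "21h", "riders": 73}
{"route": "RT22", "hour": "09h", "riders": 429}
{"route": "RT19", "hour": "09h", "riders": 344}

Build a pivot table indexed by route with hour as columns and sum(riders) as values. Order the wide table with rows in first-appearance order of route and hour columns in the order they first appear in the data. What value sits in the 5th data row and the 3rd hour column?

817

With rows in first-appearance order of route, row 5 is route=RT23. hour columns in first-appearance order: 18h, 09h, 14h, 21h; column 3 is 14h.
Long rows with route=RT23, hour=14h: 273 + 544 = 817.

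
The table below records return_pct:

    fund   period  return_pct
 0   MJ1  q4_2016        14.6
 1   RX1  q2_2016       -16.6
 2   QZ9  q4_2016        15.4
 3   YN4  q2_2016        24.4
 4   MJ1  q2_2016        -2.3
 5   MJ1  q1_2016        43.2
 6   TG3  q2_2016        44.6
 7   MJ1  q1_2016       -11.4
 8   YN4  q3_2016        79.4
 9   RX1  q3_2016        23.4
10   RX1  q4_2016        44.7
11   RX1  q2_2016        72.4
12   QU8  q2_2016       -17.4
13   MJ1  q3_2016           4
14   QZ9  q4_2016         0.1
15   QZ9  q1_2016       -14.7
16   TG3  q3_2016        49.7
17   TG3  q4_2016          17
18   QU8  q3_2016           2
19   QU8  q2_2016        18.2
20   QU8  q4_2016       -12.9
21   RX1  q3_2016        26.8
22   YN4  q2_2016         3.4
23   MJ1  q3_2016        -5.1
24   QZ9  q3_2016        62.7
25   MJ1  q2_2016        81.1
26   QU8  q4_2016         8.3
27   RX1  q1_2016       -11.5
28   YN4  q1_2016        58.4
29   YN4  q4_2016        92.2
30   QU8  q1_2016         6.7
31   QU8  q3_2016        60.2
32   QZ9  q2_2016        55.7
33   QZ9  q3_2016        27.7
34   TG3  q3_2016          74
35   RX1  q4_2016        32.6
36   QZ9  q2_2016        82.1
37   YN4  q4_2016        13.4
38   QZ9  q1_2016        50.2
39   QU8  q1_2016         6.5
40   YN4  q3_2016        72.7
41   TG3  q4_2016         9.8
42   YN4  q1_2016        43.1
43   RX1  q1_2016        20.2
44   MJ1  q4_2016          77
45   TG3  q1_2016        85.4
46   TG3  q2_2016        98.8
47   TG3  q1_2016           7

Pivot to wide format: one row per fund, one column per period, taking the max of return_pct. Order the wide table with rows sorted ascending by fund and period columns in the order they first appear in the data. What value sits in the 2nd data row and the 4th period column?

60.2

With rows sorted ascending by fund, row 2 is fund=QU8. period columns in first-appearance order: q4_2016, q2_2016, q1_2016, q3_2016; column 4 is q3_2016.
Long rows with fund=QU8, period=q3_2016: max(2, 60.2) = 60.2.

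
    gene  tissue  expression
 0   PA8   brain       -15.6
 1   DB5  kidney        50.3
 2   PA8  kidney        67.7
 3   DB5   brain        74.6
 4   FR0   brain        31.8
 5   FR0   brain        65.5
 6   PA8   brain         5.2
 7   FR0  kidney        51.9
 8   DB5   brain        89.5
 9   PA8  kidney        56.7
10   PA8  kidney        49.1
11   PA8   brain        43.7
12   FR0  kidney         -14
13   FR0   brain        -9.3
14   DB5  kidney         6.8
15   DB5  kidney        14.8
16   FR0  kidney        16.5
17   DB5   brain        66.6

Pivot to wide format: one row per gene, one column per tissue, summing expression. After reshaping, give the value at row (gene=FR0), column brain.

88

Rows with gene=FR0 and tissue=brain: expression values are 31.8, 65.5, -9.3.
31.8 + 65.5 + -9.3 = 88.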